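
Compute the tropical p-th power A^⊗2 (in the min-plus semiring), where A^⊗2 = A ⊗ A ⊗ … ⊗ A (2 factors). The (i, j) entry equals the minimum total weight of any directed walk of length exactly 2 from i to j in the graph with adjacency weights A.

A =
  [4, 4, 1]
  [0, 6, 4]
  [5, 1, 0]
A^⊗2 =
  [4, 2, 1]
  [4, 4, 1]
  [1, 1, 0]

Each entry (A^⊗2)_ij equals the minimum over all length-2 walks i = v_0 → v_1 → … → v_2 = j of Σ_t A[v_t][v_{t+1}]. For example, for (i, j) = (0, 2) we minimise over 3 possible intermediate vertex sequences; the minimum is 1, attained along the walk 0 → 2 → 2.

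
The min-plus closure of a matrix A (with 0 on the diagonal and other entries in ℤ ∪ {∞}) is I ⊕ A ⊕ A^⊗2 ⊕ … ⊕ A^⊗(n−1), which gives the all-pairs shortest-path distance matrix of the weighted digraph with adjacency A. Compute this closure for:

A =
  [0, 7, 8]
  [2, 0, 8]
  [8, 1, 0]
Closure =
  [0, 7, 8]
  [2, 0, 8]
  [3, 1, 0]

This is the Floyd-Warshall all-pairs shortest-path computation. For each intermediate vertex k = 0, 1, …, 2, update dist[i][j] ← min(dist[i][j], dist[i][k] + dist[k][j]). The final matrix gives, for each (i, j), the minimum total weight of any directed path from i to j (possibly empty when i = j).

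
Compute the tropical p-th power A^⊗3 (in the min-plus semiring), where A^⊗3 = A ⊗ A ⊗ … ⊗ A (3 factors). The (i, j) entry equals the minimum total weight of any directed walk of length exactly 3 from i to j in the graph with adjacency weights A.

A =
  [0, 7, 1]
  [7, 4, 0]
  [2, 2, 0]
A^⊗3 =
  [0, 3, 1]
  [2, 2, 0]
  [2, 2, 0]

Each entry (A^⊗3)_ij equals the minimum over all length-3 walks i = v_0 → v_1 → … → v_3 = j of Σ_t A[v_t][v_{t+1}]. For example, for (i, j) = (0, 2) we minimise over 9 possible intermediate vertex sequences; the minimum is 1, attained along the walk 0 → 0 → 0 → 2.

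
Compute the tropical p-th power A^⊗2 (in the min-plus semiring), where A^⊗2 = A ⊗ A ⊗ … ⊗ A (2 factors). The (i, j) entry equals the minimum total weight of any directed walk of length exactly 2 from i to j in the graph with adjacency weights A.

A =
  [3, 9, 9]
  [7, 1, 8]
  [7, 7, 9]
A^⊗2 =
  [6, 10, 12]
  [8, 2, 9]
  [10, 8, 15]

Each entry (A^⊗2)_ij equals the minimum over all length-2 walks i = v_0 → v_1 → … → v_2 = j of Σ_t A[v_t][v_{t+1}]. For example, for (i, j) = (0, 2) we minimise over 3 possible intermediate vertex sequences; the minimum is 12, attained along the walk 0 → 0 → 2.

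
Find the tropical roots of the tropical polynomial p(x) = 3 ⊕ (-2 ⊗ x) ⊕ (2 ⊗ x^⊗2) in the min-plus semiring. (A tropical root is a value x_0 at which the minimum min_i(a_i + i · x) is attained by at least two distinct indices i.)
Roots: {-4, 5}

Each tropical root is a break point of the lower envelope of the lines y = a_i + i · x (there are 3 lines, with slopes 0, 1, ..., 2). Only the lines that attain the minimum somewhere contribute to roots; other lines are dominated. Here the surviving (envelope) indices are i = 2, i = 1, i = 0.
Intersections between consecutive envelope lines give the roots: for adjacent envelope indices i < j the intersection is x = (a_i − a_j) / (j − i). Reading off the sorted break points: {-4, 5}.
Verification: at each break x_0, at least two indices attain the minimum of min_i(a_i + i · x_0).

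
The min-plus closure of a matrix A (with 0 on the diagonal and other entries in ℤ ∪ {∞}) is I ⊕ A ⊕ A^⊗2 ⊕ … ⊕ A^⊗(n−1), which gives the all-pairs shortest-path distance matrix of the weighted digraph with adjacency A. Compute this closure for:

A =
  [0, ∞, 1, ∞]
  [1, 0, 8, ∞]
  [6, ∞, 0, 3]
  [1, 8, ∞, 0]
Closure =
  [0, 12, 1, 4]
  [1, 0, 2, 5]
  [4, 11, 0, 3]
  [1, 8, 2, 0]

This is the Floyd-Warshall all-pairs shortest-path computation. For each intermediate vertex k = 0, 1, …, 3, update dist[i][j] ← min(dist[i][j], dist[i][k] + dist[k][j]). The final matrix gives, for each (i, j), the minimum total weight of any directed path from i to j (possibly empty when i = j).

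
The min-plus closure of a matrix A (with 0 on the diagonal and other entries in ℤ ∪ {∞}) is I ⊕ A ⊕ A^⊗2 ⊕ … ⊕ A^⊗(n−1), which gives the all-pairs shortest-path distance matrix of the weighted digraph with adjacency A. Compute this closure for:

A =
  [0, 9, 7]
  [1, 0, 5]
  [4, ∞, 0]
Closure =
  [0, 9, 7]
  [1, 0, 5]
  [4, 13, 0]

This is the Floyd-Warshall all-pairs shortest-path computation. For each intermediate vertex k = 0, 1, …, 2, update dist[i][j] ← min(dist[i][j], dist[i][k] + dist[k][j]). The final matrix gives, for each (i, j), the minimum total weight of any directed path from i to j (possibly empty when i = j).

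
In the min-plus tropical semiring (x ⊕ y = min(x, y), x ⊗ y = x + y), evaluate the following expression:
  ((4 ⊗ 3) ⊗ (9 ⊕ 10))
((4 ⊗ 3) ⊗ (9 ⊕ 10)) = 16

Expand innermost to outermost. Recall ⊕ takes the minimum of its arguments and ⊗ takes their sum. Working out the expression ((4 ⊗ 3) ⊗ (9 ⊕ 10)) gives 16.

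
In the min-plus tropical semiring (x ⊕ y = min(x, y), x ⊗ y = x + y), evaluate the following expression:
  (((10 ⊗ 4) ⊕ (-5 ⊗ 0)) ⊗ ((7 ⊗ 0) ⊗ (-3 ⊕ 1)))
(((10 ⊗ 4) ⊕ (-5 ⊗ 0)) ⊗ ((7 ⊗ 0) ⊗ (-3 ⊕ 1))) = -1

Expand innermost to outermost. Recall ⊕ takes the minimum of its arguments and ⊗ takes their sum. Working out the expression (((10 ⊗ 4) ⊕ (-5 ⊗ 0)) ⊗ ((7 ⊗ 0) ⊗ (-3 ⊕ 1))) gives -1.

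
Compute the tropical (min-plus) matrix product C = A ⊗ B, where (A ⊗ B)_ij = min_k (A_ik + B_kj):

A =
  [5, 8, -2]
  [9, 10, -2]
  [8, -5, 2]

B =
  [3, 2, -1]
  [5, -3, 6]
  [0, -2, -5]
A ⊗ B =
  [-2, -4, -7]
  [-2, -4, -7]
  [0, -8, -3]

Apply the min-plus product entry-by-entry:
  C[0][0] = min over k of (A[0][0] + B[0][0] = 5 + 3 = 8, A[0][1] + B[1][0] = 8 + 5 = 13, A[0][2] + B[2][0] = -2 + 0 = -2) = -2 (attained at k = 2)
  C[0][1] = min over k of (A[0][0] + B[0][1] = 5 + 2 = 7, A[0][1] + B[1][1] = 8 + -3 = 5, A[0][2] + B[2][1] = -2 + -2 = -4) = -4 (attained at k = 2)
  C[0][2] = min over k of (A[0][0] + B[0][2] = 5 + -1 = 4, A[0][1] + B[1][2] = 8 + 6 = 14, A[0][2] + B[2][2] = -2 + -5 = -7) = -7 (attained at k = 2)
  C[1][0] = min over k of (A[1][0] + B[0][0] = 9 + 3 = 12, A[1][1] + B[1][0] = 10 + 5 = 15, A[1][2] + B[2][0] = -2 + 0 = -2) = -2 (attained at k = 2)
  C[1][1] = min over k of (A[1][0] + B[0][1] = 9 + 2 = 11, A[1][1] + B[1][1] = 10 + -3 = 7, A[1][2] + B[2][1] = -2 + -2 = -4) = -4 (attained at k = 2)
  C[1][2] = min over k of (A[1][0] + B[0][2] = 9 + -1 = 8, A[1][1] + B[1][2] = 10 + 6 = 16, A[1][2] + B[2][2] = -2 + -5 = -7) = -7 (attained at k = 2)
  C[2][0] = min over k of (A[2][0] + B[0][0] = 8 + 3 = 11, A[2][1] + B[1][0] = -5 + 5 = 0, A[2][2] + B[2][0] = 2 + 0 = 2) = 0 (attained at k = 1)
  C[2][1] = min over k of (A[2][0] + B[0][1] = 8 + 2 = 10, A[2][1] + B[1][1] = -5 + -3 = -8, A[2][2] + B[2][1] = 2 + -2 = 0) = -8 (attained at k = 1)
  C[2][2] = min over k of (A[2][0] + B[0][2] = 8 + -1 = 7, A[2][1] + B[1][2] = -5 + 6 = 1, A[2][2] + B[2][2] = 2 + -5 = -3) = -3 (attained at k = 2)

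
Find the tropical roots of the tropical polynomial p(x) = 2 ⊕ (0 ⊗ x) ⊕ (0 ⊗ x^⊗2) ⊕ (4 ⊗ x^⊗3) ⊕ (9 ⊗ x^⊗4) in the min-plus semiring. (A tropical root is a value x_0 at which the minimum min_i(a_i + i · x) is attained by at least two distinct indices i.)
Roots: {-5, -4, 0, 2}

Each tropical root is a break point of the lower envelope of the lines y = a_i + i · x (there are 5 lines, with slopes 0, 1, ..., 4). Only the lines that attain the minimum somewhere contribute to roots; other lines are dominated. Here the surviving (envelope) indices are i = 4, i = 3, i = 2, i = 1, i = 0.
Intersections between consecutive envelope lines give the roots: for adjacent envelope indices i < j the intersection is x = (a_i − a_j) / (j − i). Reading off the sorted break points: {-5, -4, 0, 2}.
Verification: at each break x_0, at least two indices attain the minimum of min_i(a_i + i · x_0).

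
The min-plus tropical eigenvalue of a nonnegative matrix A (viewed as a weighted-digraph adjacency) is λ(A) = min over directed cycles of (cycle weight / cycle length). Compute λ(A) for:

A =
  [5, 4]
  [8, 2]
λ(A) = 2

Enumerate directed cycles and compute their means (weight / length). Sample:
  cycle 0 → 0: weight = 5, length = 1, mean = 5/1 ≈ 5.000
  cycle 1 → 1: weight = 2, length = 1, mean = 2/1 ≈ 2.000
  cycle 0 → 1 → 0: weight = 12, length = 2, mean = 12/2 ≈ 6.000
  cycle 1 → 0 → 1: weight = 12, length = 2, mean = 12/2 ≈ 6.000
Minimum mean = 2.000, attained e.g. along the cycle 1 → 1 with weight 2 and length 1. So λ(A) = 2/1 = 2.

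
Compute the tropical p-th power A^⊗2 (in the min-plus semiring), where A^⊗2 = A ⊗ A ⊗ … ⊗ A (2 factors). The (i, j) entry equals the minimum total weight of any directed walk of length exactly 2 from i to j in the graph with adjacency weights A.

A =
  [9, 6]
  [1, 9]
A^⊗2 =
  [7, 15]
  [10, 7]

Each entry (A^⊗2)_ij equals the minimum over all length-2 walks i = v_0 → v_1 → … → v_2 = j of Σ_t A[v_t][v_{t+1}]. For example, for (i, j) = (0, 1) we minimise over 2 possible intermediate vertex sequences; the minimum is 15, attained along the walk 0 → 0 → 1.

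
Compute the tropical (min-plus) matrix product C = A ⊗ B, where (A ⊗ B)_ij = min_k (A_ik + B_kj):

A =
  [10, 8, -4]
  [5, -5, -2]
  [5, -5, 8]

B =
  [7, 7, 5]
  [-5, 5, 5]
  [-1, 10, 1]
A ⊗ B =
  [-5, 6, -3]
  [-10, 0, -1]
  [-10, 0, 0]

Apply the min-plus product entry-by-entry:
  C[0][0] = min over k of (A[0][0] + B[0][0] = 10 + 7 = 17, A[0][1] + B[1][0] = 8 + -5 = 3, A[0][2] + B[2][0] = -4 + -1 = -5) = -5 (attained at k = 2)
  C[0][1] = min over k of (A[0][0] + B[0][1] = 10 + 7 = 17, A[0][1] + B[1][1] = 8 + 5 = 13, A[0][2] + B[2][1] = -4 + 10 = 6) = 6 (attained at k = 2)
  C[0][2] = min over k of (A[0][0] + B[0][2] = 10 + 5 = 15, A[0][1] + B[1][2] = 8 + 5 = 13, A[0][2] + B[2][2] = -4 + 1 = -3) = -3 (attained at k = 2)
  C[1][0] = min over k of (A[1][0] + B[0][0] = 5 + 7 = 12, A[1][1] + B[1][0] = -5 + -5 = -10, A[1][2] + B[2][0] = -2 + -1 = -3) = -10 (attained at k = 1)
  C[1][1] = min over k of (A[1][0] + B[0][1] = 5 + 7 = 12, A[1][1] + B[1][1] = -5 + 5 = 0, A[1][2] + B[2][1] = -2 + 10 = 8) = 0 (attained at k = 1)
  C[1][2] = min over k of (A[1][0] + B[0][2] = 5 + 5 = 10, A[1][1] + B[1][2] = -5 + 5 = 0, A[1][2] + B[2][2] = -2 + 1 = -1) = -1 (attained at k = 2)
  C[2][0] = min over k of (A[2][0] + B[0][0] = 5 + 7 = 12, A[2][1] + B[1][0] = -5 + -5 = -10, A[2][2] + B[2][0] = 8 + -1 = 7) = -10 (attained at k = 1)
  C[2][1] = min over k of (A[2][0] + B[0][1] = 5 + 7 = 12, A[2][1] + B[1][1] = -5 + 5 = 0, A[2][2] + B[2][1] = 8 + 10 = 18) = 0 (attained at k = 1)
  C[2][2] = min over k of (A[2][0] + B[0][2] = 5 + 5 = 10, A[2][1] + B[1][2] = -5 + 5 = 0, A[2][2] + B[2][2] = 8 + 1 = 9) = 0 (attained at k = 1)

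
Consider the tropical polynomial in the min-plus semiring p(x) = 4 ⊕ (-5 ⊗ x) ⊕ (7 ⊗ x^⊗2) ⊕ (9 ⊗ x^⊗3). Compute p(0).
p(0) = -5

A tropical monomial a ⊗ x^⊗i evaluates to a + i · x. Evaluating each term at x = 0:
  Term 0 contributes 4 + 0 · 0 = 4
  Term 1 contributes -5 + 1 · 0 = -5
  Term 2 contributes 7 + 2 · 0 = 7
  Term 3 contributes 9 + 3 · 0 = 9
p(0) = ⊕ of these = min[4, -5, 7, 9] = -5.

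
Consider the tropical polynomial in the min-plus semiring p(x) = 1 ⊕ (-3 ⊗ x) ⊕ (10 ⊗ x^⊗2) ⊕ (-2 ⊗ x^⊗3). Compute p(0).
p(0) = -3

A tropical monomial a ⊗ x^⊗i evaluates to a + i · x. Evaluating each term at x = 0:
  Term 0 contributes 1 + 0 · 0 = 1
  Term 1 contributes -3 + 1 · 0 = -3
  Term 2 contributes 10 + 2 · 0 = 10
  Term 3 contributes -2 + 3 · 0 = -2
p(0) = ⊕ of these = min[1, -3, 10, -2] = -3.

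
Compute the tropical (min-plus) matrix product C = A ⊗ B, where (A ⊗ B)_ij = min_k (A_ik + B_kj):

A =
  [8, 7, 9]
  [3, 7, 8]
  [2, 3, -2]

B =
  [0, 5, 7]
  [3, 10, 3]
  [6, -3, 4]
A ⊗ B =
  [8, 6, 10]
  [3, 5, 10]
  [2, -5, 2]

Apply the min-plus product entry-by-entry:
  C[0][0] = min over k of (A[0][0] + B[0][0] = 8 + 0 = 8, A[0][1] + B[1][0] = 7 + 3 = 10, A[0][2] + B[2][0] = 9 + 6 = 15) = 8 (attained at k = 0)
  C[0][1] = min over k of (A[0][0] + B[0][1] = 8 + 5 = 13, A[0][1] + B[1][1] = 7 + 10 = 17, A[0][2] + B[2][1] = 9 + -3 = 6) = 6 (attained at k = 2)
  C[0][2] = min over k of (A[0][0] + B[0][2] = 8 + 7 = 15, A[0][1] + B[1][2] = 7 + 3 = 10, A[0][2] + B[2][2] = 9 + 4 = 13) = 10 (attained at k = 1)
  C[1][0] = min over k of (A[1][0] + B[0][0] = 3 + 0 = 3, A[1][1] + B[1][0] = 7 + 3 = 10, A[1][2] + B[2][0] = 8 + 6 = 14) = 3 (attained at k = 0)
  C[1][1] = min over k of (A[1][0] + B[0][1] = 3 + 5 = 8, A[1][1] + B[1][1] = 7 + 10 = 17, A[1][2] + B[2][1] = 8 + -3 = 5) = 5 (attained at k = 2)
  C[1][2] = min over k of (A[1][0] + B[0][2] = 3 + 7 = 10, A[1][1] + B[1][2] = 7 + 3 = 10, A[1][2] + B[2][2] = 8 + 4 = 12) = 10 (attained at k = 0)
  C[2][0] = min over k of (A[2][0] + B[0][0] = 2 + 0 = 2, A[2][1] + B[1][0] = 3 + 3 = 6, A[2][2] + B[2][0] = -2 + 6 = 4) = 2 (attained at k = 0)
  C[2][1] = min over k of (A[2][0] + B[0][1] = 2 + 5 = 7, A[2][1] + B[1][1] = 3 + 10 = 13, A[2][2] + B[2][1] = -2 + -3 = -5) = -5 (attained at k = 2)
  C[2][2] = min over k of (A[2][0] + B[0][2] = 2 + 7 = 9, A[2][1] + B[1][2] = 3 + 3 = 6, A[2][2] + B[2][2] = -2 + 4 = 2) = 2 (attained at k = 2)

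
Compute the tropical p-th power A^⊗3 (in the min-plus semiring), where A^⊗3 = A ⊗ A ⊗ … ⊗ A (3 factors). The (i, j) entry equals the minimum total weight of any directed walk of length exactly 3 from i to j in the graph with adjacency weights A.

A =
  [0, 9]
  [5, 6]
A^⊗3 =
  [0, 9]
  [5, 14]

Each entry (A^⊗3)_ij equals the minimum over all length-3 walks i = v_0 → v_1 → … → v_3 = j of Σ_t A[v_t][v_{t+1}]. For example, for (i, j) = (0, 1) we minimise over 4 possible intermediate vertex sequences; the minimum is 9, attained along the walk 0 → 0 → 0 → 1.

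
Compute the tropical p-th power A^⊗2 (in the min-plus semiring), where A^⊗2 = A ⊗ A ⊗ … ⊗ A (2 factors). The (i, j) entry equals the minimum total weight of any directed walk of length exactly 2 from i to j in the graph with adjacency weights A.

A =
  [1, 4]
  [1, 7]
A^⊗2 =
  [2, 5]
  [2, 5]

Each entry (A^⊗2)_ij equals the minimum over all length-2 walks i = v_0 → v_1 → … → v_2 = j of Σ_t A[v_t][v_{t+1}]. For example, for (i, j) = (0, 1) we minimise over 2 possible intermediate vertex sequences; the minimum is 5, attained along the walk 0 → 0 → 1.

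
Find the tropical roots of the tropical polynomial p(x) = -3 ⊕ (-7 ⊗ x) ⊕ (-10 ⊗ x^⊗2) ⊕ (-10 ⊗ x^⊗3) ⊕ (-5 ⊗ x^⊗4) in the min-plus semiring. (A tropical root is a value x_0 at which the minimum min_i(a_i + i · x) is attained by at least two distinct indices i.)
Roots: {-5, 0, 3, 4}

Each tropical root is a break point of the lower envelope of the lines y = a_i + i · x (there are 5 lines, with slopes 0, 1, ..., 4). Only the lines that attain the minimum somewhere contribute to roots; other lines are dominated. Here the surviving (envelope) indices are i = 4, i = 3, i = 2, i = 1, i = 0.
Intersections between consecutive envelope lines give the roots: for adjacent envelope indices i < j the intersection is x = (a_i − a_j) / (j − i). Reading off the sorted break points: {-5, 0, 3, 4}.
Verification: at each break x_0, at least two indices attain the minimum of min_i(a_i + i · x_0).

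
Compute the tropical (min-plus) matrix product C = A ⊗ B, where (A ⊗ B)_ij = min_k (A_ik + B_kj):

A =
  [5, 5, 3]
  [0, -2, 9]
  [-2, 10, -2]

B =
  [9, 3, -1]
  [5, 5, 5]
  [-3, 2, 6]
A ⊗ B =
  [0, 5, 4]
  [3, 3, -1]
  [-5, 0, -3]

Apply the min-plus product entry-by-entry:
  C[0][0] = min over k of (A[0][0] + B[0][0] = 5 + 9 = 14, A[0][1] + B[1][0] = 5 + 5 = 10, A[0][2] + B[2][0] = 3 + -3 = 0) = 0 (attained at k = 2)
  C[0][1] = min over k of (A[0][0] + B[0][1] = 5 + 3 = 8, A[0][1] + B[1][1] = 5 + 5 = 10, A[0][2] + B[2][1] = 3 + 2 = 5) = 5 (attained at k = 2)
  C[0][2] = min over k of (A[0][0] + B[0][2] = 5 + -1 = 4, A[0][1] + B[1][2] = 5 + 5 = 10, A[0][2] + B[2][2] = 3 + 6 = 9) = 4 (attained at k = 0)
  C[1][0] = min over k of (A[1][0] + B[0][0] = 0 + 9 = 9, A[1][1] + B[1][0] = -2 + 5 = 3, A[1][2] + B[2][0] = 9 + -3 = 6) = 3 (attained at k = 1)
  C[1][1] = min over k of (A[1][0] + B[0][1] = 0 + 3 = 3, A[1][1] + B[1][1] = -2 + 5 = 3, A[1][2] + B[2][1] = 9 + 2 = 11) = 3 (attained at k = 0)
  C[1][2] = min over k of (A[1][0] + B[0][2] = 0 + -1 = -1, A[1][1] + B[1][2] = -2 + 5 = 3, A[1][2] + B[2][2] = 9 + 6 = 15) = -1 (attained at k = 0)
  C[2][0] = min over k of (A[2][0] + B[0][0] = -2 + 9 = 7, A[2][1] + B[1][0] = 10 + 5 = 15, A[2][2] + B[2][0] = -2 + -3 = -5) = -5 (attained at k = 2)
  C[2][1] = min over k of (A[2][0] + B[0][1] = -2 + 3 = 1, A[2][1] + B[1][1] = 10 + 5 = 15, A[2][2] + B[2][1] = -2 + 2 = 0) = 0 (attained at k = 2)
  C[2][2] = min over k of (A[2][0] + B[0][2] = -2 + -1 = -3, A[2][1] + B[1][2] = 10 + 5 = 15, A[2][2] + B[2][2] = -2 + 6 = 4) = -3 (attained at k = 0)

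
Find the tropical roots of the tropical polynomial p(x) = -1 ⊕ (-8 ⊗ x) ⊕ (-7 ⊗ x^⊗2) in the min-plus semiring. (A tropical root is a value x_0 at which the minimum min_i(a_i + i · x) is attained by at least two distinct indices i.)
Roots: {-1, 7}

Each tropical root is a break point of the lower envelope of the lines y = a_i + i · x (there are 3 lines, with slopes 0, 1, ..., 2). Only the lines that attain the minimum somewhere contribute to roots; other lines are dominated. Here the surviving (envelope) indices are i = 2, i = 1, i = 0.
Intersections between consecutive envelope lines give the roots: for adjacent envelope indices i < j the intersection is x = (a_i − a_j) / (j − i). Reading off the sorted break points: {-1, 7}.
Verification: at each break x_0, at least two indices attain the minimum of min_i(a_i + i · x_0).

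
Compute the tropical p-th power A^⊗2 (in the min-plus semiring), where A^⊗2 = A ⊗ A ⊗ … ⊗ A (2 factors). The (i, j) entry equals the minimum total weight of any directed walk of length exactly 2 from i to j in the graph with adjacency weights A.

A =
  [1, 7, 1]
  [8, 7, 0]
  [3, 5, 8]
A^⊗2 =
  [2, 6, 2]
  [3, 5, 7]
  [4, 10, 4]

Each entry (A^⊗2)_ij equals the minimum over all length-2 walks i = v_0 → v_1 → … → v_2 = j of Σ_t A[v_t][v_{t+1}]. For example, for (i, j) = (0, 2) we minimise over 3 possible intermediate vertex sequences; the minimum is 2, attained along the walk 0 → 0 → 2.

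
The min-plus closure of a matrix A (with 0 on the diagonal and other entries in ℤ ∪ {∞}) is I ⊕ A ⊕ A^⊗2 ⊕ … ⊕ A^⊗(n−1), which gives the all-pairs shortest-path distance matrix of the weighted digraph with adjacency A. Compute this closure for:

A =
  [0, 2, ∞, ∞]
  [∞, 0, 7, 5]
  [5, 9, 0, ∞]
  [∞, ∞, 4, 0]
Closure =
  [0, 2, 9, 7]
  [12, 0, 7, 5]
  [5, 7, 0, 12]
  [9, 11, 4, 0]

This is the Floyd-Warshall all-pairs shortest-path computation. For each intermediate vertex k = 0, 1, …, 3, update dist[i][j] ← min(dist[i][j], dist[i][k] + dist[k][j]). The final matrix gives, for each (i, j), the minimum total weight of any directed path from i to j (possibly empty when i = j).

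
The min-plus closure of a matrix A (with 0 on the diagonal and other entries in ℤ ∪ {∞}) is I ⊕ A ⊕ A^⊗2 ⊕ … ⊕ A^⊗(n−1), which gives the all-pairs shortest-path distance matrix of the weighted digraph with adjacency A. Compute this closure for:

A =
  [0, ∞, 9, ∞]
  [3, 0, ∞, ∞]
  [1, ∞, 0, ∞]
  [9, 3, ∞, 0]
Closure =
  [0, ∞, 9, ∞]
  [3, 0, 12, ∞]
  [1, ∞, 0, ∞]
  [6, 3, 15, 0]

This is the Floyd-Warshall all-pairs shortest-path computation. For each intermediate vertex k = 0, 1, …, 3, update dist[i][j] ← min(dist[i][j], dist[i][k] + dist[k][j]). The final matrix gives, for each (i, j), the minimum total weight of any directed path from i to j (possibly empty when i = j).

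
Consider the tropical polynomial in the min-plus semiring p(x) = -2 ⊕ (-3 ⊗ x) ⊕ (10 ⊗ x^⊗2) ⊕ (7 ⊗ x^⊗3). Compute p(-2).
p(-2) = -5

A tropical monomial a ⊗ x^⊗i evaluates to a + i · x. Evaluating each term at x = -2:
  Term 0 contributes -2 + 0 · -2 = -2
  Term 1 contributes -3 + 1 · -2 = -5
  Term 2 contributes 10 + 2 · -2 = 6
  Term 3 contributes 7 + 3 · -2 = 1
p(-2) = ⊕ of these = min[-2, -5, 6, 1] = -5.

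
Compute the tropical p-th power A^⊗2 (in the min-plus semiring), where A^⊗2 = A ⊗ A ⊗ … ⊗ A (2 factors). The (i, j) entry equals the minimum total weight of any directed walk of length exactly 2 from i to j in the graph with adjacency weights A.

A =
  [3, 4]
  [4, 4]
A^⊗2 =
  [6, 7]
  [7, 8]

Each entry (A^⊗2)_ij equals the minimum over all length-2 walks i = v_0 → v_1 → … → v_2 = j of Σ_t A[v_t][v_{t+1}]. For example, for (i, j) = (0, 1) we minimise over 2 possible intermediate vertex sequences; the minimum is 7, attained along the walk 0 → 0 → 1.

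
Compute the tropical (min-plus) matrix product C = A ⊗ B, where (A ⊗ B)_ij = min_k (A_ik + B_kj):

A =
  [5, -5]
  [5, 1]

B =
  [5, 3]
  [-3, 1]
A ⊗ B =
  [-8, -4]
  [-2, 2]

Apply the min-plus product entry-by-entry:
  C[0][0] = min over k of (A[0][0] + B[0][0] = 5 + 5 = 10, A[0][1] + B[1][0] = -5 + -3 = -8) = -8 (attained at k = 1)
  C[0][1] = min over k of (A[0][0] + B[0][1] = 5 + 3 = 8, A[0][1] + B[1][1] = -5 + 1 = -4) = -4 (attained at k = 1)
  C[1][0] = min over k of (A[1][0] + B[0][0] = 5 + 5 = 10, A[1][1] + B[1][0] = 1 + -3 = -2) = -2 (attained at k = 1)
  C[1][1] = min over k of (A[1][0] + B[0][1] = 5 + 3 = 8, A[1][1] + B[1][1] = 1 + 1 = 2) = 2 (attained at k = 1)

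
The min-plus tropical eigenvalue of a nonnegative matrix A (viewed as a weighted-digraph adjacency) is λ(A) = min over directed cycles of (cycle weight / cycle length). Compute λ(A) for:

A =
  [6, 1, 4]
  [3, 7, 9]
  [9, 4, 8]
λ(A) = 2

Enumerate directed cycles and compute their means (weight / length). Sample:
  cycle 0 → 0: weight = 6, length = 1, mean = 6/1 ≈ 6.000
  cycle 1 → 1: weight = 7, length = 1, mean = 7/1 ≈ 7.000
  cycle 2 → 2: weight = 8, length = 1, mean = 8/1 ≈ 8.000
  cycle 0 → 1 → 0: weight = 4, length = 2, mean = 4/2 ≈ 2.000
  cycle 0 → 2 → 0: weight = 13, length = 2, mean = 13/2 ≈ 6.500
  cycle 1 → 0 → 1: weight = 4, length = 2, mean = 4/2 ≈ 2.000
Minimum mean = 2.000, attained e.g. along the cycle 0 → 1 → 0 with weight 4 and length 2. So λ(A) = 4/2 = 2.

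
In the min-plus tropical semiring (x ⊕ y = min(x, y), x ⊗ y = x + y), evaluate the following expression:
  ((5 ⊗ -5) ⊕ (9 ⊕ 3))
((5 ⊗ -5) ⊕ (9 ⊕ 3)) = 0

Expand innermost to outermost. Recall ⊕ takes the minimum of its arguments and ⊗ takes their sum. Working out the expression ((5 ⊗ -5) ⊕ (9 ⊕ 3)) gives 0.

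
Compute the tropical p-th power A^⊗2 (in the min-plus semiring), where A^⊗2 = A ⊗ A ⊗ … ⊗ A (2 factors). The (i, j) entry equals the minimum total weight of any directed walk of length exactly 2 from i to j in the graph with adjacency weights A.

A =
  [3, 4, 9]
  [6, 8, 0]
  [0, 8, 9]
A^⊗2 =
  [6, 7, 4]
  [0, 8, 8]
  [3, 4, 8]

Each entry (A^⊗2)_ij equals the minimum over all length-2 walks i = v_0 → v_1 → … → v_2 = j of Σ_t A[v_t][v_{t+1}]. For example, for (i, j) = (0, 2) we minimise over 3 possible intermediate vertex sequences; the minimum is 4, attained along the walk 0 → 1 → 2.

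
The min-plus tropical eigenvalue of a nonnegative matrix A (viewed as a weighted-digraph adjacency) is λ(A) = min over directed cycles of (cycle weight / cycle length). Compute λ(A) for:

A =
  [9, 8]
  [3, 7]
λ(A) = 11/2

Enumerate directed cycles and compute their means (weight / length). Sample:
  cycle 0 → 0: weight = 9, length = 1, mean = 9/1 ≈ 9.000
  cycle 1 → 1: weight = 7, length = 1, mean = 7/1 ≈ 7.000
  cycle 0 → 1 → 0: weight = 11, length = 2, mean = 11/2 ≈ 5.500
  cycle 1 → 0 → 1: weight = 11, length = 2, mean = 11/2 ≈ 5.500
Minimum mean = 5.500, attained e.g. along the cycle 0 → 1 → 0 with weight 11 and length 2. So λ(A) = 11/2 = 11/2.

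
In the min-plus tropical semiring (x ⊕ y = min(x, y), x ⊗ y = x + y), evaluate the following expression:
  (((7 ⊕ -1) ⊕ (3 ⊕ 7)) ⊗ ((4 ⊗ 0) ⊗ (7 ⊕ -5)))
(((7 ⊕ -1) ⊕ (3 ⊕ 7)) ⊗ ((4 ⊗ 0) ⊗ (7 ⊕ -5))) = -2

Expand innermost to outermost. Recall ⊕ takes the minimum of its arguments and ⊗ takes their sum. Working out the expression (((7 ⊕ -1) ⊕ (3 ⊕ 7)) ⊗ ((4 ⊗ 0) ⊗ (7 ⊕ -5))) gives -2.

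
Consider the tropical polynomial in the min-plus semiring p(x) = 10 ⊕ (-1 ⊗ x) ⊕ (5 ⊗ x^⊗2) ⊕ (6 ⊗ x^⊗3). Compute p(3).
p(3) = 2

A tropical monomial a ⊗ x^⊗i evaluates to a + i · x. Evaluating each term at x = 3:
  Term 0 contributes 10 + 0 · 3 = 10
  Term 1 contributes -1 + 1 · 3 = 2
  Term 2 contributes 5 + 2 · 3 = 11
  Term 3 contributes 6 + 3 · 3 = 15
p(3) = ⊕ of these = min[10, 2, 11, 15] = 2.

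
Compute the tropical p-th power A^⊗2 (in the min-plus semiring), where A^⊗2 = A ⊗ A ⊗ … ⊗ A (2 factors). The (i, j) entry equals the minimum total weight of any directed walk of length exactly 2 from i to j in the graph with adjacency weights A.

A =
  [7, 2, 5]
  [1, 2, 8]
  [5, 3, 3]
A^⊗2 =
  [3, 4, 8]
  [3, 3, 6]
  [4, 5, 6]

Each entry (A^⊗2)_ij equals the minimum over all length-2 walks i = v_0 → v_1 → … → v_2 = j of Σ_t A[v_t][v_{t+1}]. For example, for (i, j) = (0, 2) we minimise over 3 possible intermediate vertex sequences; the minimum is 8, attained along the walk 0 → 2 → 2.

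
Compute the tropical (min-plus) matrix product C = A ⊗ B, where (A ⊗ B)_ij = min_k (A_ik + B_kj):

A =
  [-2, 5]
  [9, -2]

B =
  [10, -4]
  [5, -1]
A ⊗ B =
  [8, -6]
  [3, -3]

Apply the min-plus product entry-by-entry:
  C[0][0] = min over k of (A[0][0] + B[0][0] = -2 + 10 = 8, A[0][1] + B[1][0] = 5 + 5 = 10) = 8 (attained at k = 0)
  C[0][1] = min over k of (A[0][0] + B[0][1] = -2 + -4 = -6, A[0][1] + B[1][1] = 5 + -1 = 4) = -6 (attained at k = 0)
  C[1][0] = min over k of (A[1][0] + B[0][0] = 9 + 10 = 19, A[1][1] + B[1][0] = -2 + 5 = 3) = 3 (attained at k = 1)
  C[1][1] = min over k of (A[1][0] + B[0][1] = 9 + -4 = 5, A[1][1] + B[1][1] = -2 + -1 = -3) = -3 (attained at k = 1)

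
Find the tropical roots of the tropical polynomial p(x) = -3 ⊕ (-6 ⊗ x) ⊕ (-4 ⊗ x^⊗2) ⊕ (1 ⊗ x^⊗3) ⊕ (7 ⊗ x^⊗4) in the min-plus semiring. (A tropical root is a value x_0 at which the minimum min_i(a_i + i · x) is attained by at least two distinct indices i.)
Roots: {-6, -5, -2, 3}

Each tropical root is a break point of the lower envelope of the lines y = a_i + i · x (there are 5 lines, with slopes 0, 1, ..., 4). Only the lines that attain the minimum somewhere contribute to roots; other lines are dominated. Here the surviving (envelope) indices are i = 4, i = 3, i = 2, i = 1, i = 0.
Intersections between consecutive envelope lines give the roots: for adjacent envelope indices i < j the intersection is x = (a_i − a_j) / (j − i). Reading off the sorted break points: {-6, -5, -2, 3}.
Verification: at each break x_0, at least two indices attain the minimum of min_i(a_i + i · x_0).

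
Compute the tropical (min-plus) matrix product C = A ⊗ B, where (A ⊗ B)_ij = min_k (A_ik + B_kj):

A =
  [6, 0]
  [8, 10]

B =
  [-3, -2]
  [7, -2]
A ⊗ B =
  [3, -2]
  [5, 6]

Apply the min-plus product entry-by-entry:
  C[0][0] = min over k of (A[0][0] + B[0][0] = 6 + -3 = 3, A[0][1] + B[1][0] = 0 + 7 = 7) = 3 (attained at k = 0)
  C[0][1] = min over k of (A[0][0] + B[0][1] = 6 + -2 = 4, A[0][1] + B[1][1] = 0 + -2 = -2) = -2 (attained at k = 1)
  C[1][0] = min over k of (A[1][0] + B[0][0] = 8 + -3 = 5, A[1][1] + B[1][0] = 10 + 7 = 17) = 5 (attained at k = 0)
  C[1][1] = min over k of (A[1][0] + B[0][1] = 8 + -2 = 6, A[1][1] + B[1][1] = 10 + -2 = 8) = 6 (attained at k = 0)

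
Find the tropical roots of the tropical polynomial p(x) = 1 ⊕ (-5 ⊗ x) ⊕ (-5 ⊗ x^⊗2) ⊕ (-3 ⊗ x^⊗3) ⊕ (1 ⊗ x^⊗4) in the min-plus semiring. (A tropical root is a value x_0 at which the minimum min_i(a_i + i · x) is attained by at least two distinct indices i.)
Roots: {-4, -2, 0, 6}

Each tropical root is a break point of the lower envelope of the lines y = a_i + i · x (there are 5 lines, with slopes 0, 1, ..., 4). Only the lines that attain the minimum somewhere contribute to roots; other lines are dominated. Here the surviving (envelope) indices are i = 4, i = 3, i = 2, i = 1, i = 0.
Intersections between consecutive envelope lines give the roots: for adjacent envelope indices i < j the intersection is x = (a_i − a_j) / (j − i). Reading off the sorted break points: {-4, -2, 0, 6}.
Verification: at each break x_0, at least two indices attain the minimum of min_i(a_i + i · x_0).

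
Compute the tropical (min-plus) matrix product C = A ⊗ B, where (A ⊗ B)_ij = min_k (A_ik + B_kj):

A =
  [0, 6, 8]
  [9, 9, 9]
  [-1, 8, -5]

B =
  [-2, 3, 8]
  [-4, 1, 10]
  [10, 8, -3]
A ⊗ B =
  [-2, 3, 5]
  [5, 10, 6]
  [-3, 2, -8]

Apply the min-plus product entry-by-entry:
  C[0][0] = min over k of (A[0][0] + B[0][0] = 0 + -2 = -2, A[0][1] + B[1][0] = 6 + -4 = 2, A[0][2] + B[2][0] = 8 + 10 = 18) = -2 (attained at k = 0)
  C[0][1] = min over k of (A[0][0] + B[0][1] = 0 + 3 = 3, A[0][1] + B[1][1] = 6 + 1 = 7, A[0][2] + B[2][1] = 8 + 8 = 16) = 3 (attained at k = 0)
  C[0][2] = min over k of (A[0][0] + B[0][2] = 0 + 8 = 8, A[0][1] + B[1][2] = 6 + 10 = 16, A[0][2] + B[2][2] = 8 + -3 = 5) = 5 (attained at k = 2)
  C[1][0] = min over k of (A[1][0] + B[0][0] = 9 + -2 = 7, A[1][1] + B[1][0] = 9 + -4 = 5, A[1][2] + B[2][0] = 9 + 10 = 19) = 5 (attained at k = 1)
  C[1][1] = min over k of (A[1][0] + B[0][1] = 9 + 3 = 12, A[1][1] + B[1][1] = 9 + 1 = 10, A[1][2] + B[2][1] = 9 + 8 = 17) = 10 (attained at k = 1)
  C[1][2] = min over k of (A[1][0] + B[0][2] = 9 + 8 = 17, A[1][1] + B[1][2] = 9 + 10 = 19, A[1][2] + B[2][2] = 9 + -3 = 6) = 6 (attained at k = 2)
  C[2][0] = min over k of (A[2][0] + B[0][0] = -1 + -2 = -3, A[2][1] + B[1][0] = 8 + -4 = 4, A[2][2] + B[2][0] = -5 + 10 = 5) = -3 (attained at k = 0)
  C[2][1] = min over k of (A[2][0] + B[0][1] = -1 + 3 = 2, A[2][1] + B[1][1] = 8 + 1 = 9, A[2][2] + B[2][1] = -5 + 8 = 3) = 2 (attained at k = 0)
  C[2][2] = min over k of (A[2][0] + B[0][2] = -1 + 8 = 7, A[2][1] + B[1][2] = 8 + 10 = 18, A[2][2] + B[2][2] = -5 + -3 = -8) = -8 (attained at k = 2)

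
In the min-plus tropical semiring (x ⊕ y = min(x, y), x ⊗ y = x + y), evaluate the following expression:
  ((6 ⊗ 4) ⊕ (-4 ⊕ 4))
((6 ⊗ 4) ⊕ (-4 ⊕ 4)) = -4

Expand innermost to outermost. Recall ⊕ takes the minimum of its arguments and ⊗ takes their sum. Working out the expression ((6 ⊗ 4) ⊕ (-4 ⊕ 4)) gives -4.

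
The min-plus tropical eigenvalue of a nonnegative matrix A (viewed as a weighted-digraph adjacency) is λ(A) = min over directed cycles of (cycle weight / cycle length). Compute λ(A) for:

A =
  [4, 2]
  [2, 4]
λ(A) = 2

Enumerate directed cycles and compute their means (weight / length). Sample:
  cycle 0 → 0: weight = 4, length = 1, mean = 4/1 ≈ 4.000
  cycle 1 → 1: weight = 4, length = 1, mean = 4/1 ≈ 4.000
  cycle 0 → 1 → 0: weight = 4, length = 2, mean = 4/2 ≈ 2.000
  cycle 1 → 0 → 1: weight = 4, length = 2, mean = 4/2 ≈ 2.000
Minimum mean = 2.000, attained e.g. along the cycle 0 → 1 → 0 with weight 4 and length 2. So λ(A) = 4/2 = 2.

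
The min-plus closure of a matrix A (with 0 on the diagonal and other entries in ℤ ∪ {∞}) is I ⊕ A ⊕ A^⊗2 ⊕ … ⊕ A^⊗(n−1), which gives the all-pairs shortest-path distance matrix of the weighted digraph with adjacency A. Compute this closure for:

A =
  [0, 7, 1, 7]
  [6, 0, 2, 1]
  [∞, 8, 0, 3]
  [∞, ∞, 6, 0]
Closure =
  [0, 7, 1, 4]
  [6, 0, 2, 1]
  [14, 8, 0, 3]
  [20, 14, 6, 0]

This is the Floyd-Warshall all-pairs shortest-path computation. For each intermediate vertex k = 0, 1, …, 3, update dist[i][j] ← min(dist[i][j], dist[i][k] + dist[k][j]). The final matrix gives, for each (i, j), the minimum total weight of any directed path from i to j (possibly empty when i = j).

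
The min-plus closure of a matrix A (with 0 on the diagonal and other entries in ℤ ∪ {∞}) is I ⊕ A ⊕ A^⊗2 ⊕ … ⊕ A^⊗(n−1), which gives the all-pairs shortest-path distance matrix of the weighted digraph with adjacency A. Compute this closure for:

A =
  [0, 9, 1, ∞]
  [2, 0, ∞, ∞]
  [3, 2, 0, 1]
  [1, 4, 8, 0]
Closure =
  [0, 3, 1, 2]
  [2, 0, 3, 4]
  [2, 2, 0, 1]
  [1, 4, 2, 0]

This is the Floyd-Warshall all-pairs shortest-path computation. For each intermediate vertex k = 0, 1, …, 3, update dist[i][j] ← min(dist[i][j], dist[i][k] + dist[k][j]). The final matrix gives, for each (i, j), the minimum total weight of any directed path from i to j (possibly empty when i = j).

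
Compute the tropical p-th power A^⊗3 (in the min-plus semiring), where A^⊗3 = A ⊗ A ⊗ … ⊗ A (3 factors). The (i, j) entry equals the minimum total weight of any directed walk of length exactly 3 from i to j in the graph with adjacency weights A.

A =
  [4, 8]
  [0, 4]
A^⊗3 =
  [12, 16]
  [8, 12]

Each entry (A^⊗3)_ij equals the minimum over all length-3 walks i = v_0 → v_1 → … → v_3 = j of Σ_t A[v_t][v_{t+1}]. For example, for (i, j) = (0, 1) we minimise over 4 possible intermediate vertex sequences; the minimum is 16, attained along the walk 0 → 0 → 0 → 1.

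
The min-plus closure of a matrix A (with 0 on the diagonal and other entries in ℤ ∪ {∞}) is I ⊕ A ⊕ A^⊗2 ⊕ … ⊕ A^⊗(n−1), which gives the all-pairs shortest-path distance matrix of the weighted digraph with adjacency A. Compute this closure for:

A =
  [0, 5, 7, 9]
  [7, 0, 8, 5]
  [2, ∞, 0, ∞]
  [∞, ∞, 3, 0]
Closure =
  [0, 5, 7, 9]
  [7, 0, 8, 5]
  [2, 7, 0, 11]
  [5, 10, 3, 0]

This is the Floyd-Warshall all-pairs shortest-path computation. For each intermediate vertex k = 0, 1, …, 3, update dist[i][j] ← min(dist[i][j], dist[i][k] + dist[k][j]). The final matrix gives, for each (i, j), the minimum total weight of any directed path from i to j (possibly empty when i = j).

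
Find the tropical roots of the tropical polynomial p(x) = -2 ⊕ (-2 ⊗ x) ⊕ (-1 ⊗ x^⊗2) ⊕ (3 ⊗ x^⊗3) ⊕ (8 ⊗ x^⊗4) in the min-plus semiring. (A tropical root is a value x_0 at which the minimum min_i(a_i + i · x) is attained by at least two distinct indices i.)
Roots: {-5, -4, -1, 0}

Each tropical root is a break point of the lower envelope of the lines y = a_i + i · x (there are 5 lines, with slopes 0, 1, ..., 4). Only the lines that attain the minimum somewhere contribute to roots; other lines are dominated. Here the surviving (envelope) indices are i = 4, i = 3, i = 2, i = 1, i = 0.
Intersections between consecutive envelope lines give the roots: for adjacent envelope indices i < j the intersection is x = (a_i − a_j) / (j − i). Reading off the sorted break points: {-5, -4, -1, 0}.
Verification: at each break x_0, at least two indices attain the minimum of min_i(a_i + i · x_0).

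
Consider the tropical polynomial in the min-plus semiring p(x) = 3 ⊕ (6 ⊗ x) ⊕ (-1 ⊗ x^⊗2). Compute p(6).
p(6) = 3

A tropical monomial a ⊗ x^⊗i evaluates to a + i · x. Evaluating each term at x = 6:
  Term 0 contributes 3 + 0 · 6 = 3
  Term 1 contributes 6 + 1 · 6 = 12
  Term 2 contributes -1 + 2 · 6 = 11
p(6) = ⊕ of these = min[3, 12, 11] = 3.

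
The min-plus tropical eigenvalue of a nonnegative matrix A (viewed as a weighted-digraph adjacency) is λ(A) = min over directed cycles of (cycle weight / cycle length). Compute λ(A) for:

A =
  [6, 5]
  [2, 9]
λ(A) = 7/2

Enumerate directed cycles and compute their means (weight / length). Sample:
  cycle 0 → 0: weight = 6, length = 1, mean = 6/1 ≈ 6.000
  cycle 1 → 1: weight = 9, length = 1, mean = 9/1 ≈ 9.000
  cycle 0 → 1 → 0: weight = 7, length = 2, mean = 7/2 ≈ 3.500
  cycle 1 → 0 → 1: weight = 7, length = 2, mean = 7/2 ≈ 3.500
Minimum mean = 3.500, attained e.g. along the cycle 0 → 1 → 0 with weight 7 and length 2. So λ(A) = 7/2 = 7/2.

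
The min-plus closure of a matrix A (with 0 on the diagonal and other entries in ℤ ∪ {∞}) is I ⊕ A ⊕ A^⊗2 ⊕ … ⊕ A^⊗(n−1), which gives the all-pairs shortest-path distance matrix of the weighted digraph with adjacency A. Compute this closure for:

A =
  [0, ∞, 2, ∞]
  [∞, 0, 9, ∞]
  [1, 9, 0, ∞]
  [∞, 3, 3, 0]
Closure =
  [0, 11, 2, ∞]
  [10, 0, 9, ∞]
  [1, 9, 0, ∞]
  [4, 3, 3, 0]

This is the Floyd-Warshall all-pairs shortest-path computation. For each intermediate vertex k = 0, 1, …, 3, update dist[i][j] ← min(dist[i][j], dist[i][k] + dist[k][j]). The final matrix gives, for each (i, j), the minimum total weight of any directed path from i to j (possibly empty when i = j).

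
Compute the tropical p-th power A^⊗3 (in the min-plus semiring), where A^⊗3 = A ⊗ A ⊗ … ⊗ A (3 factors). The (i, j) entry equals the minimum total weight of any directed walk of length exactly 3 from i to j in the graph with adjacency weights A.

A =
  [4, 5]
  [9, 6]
A^⊗3 =
  [12, 13]
  [17, 18]

Each entry (A^⊗3)_ij equals the minimum over all length-3 walks i = v_0 → v_1 → … → v_3 = j of Σ_t A[v_t][v_{t+1}]. For example, for (i, j) = (0, 1) we minimise over 4 possible intermediate vertex sequences; the minimum is 13, attained along the walk 0 → 0 → 0 → 1.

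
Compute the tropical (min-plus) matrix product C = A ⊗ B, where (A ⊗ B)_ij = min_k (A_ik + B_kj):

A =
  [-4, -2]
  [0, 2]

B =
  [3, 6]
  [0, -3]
A ⊗ B =
  [-2, -5]
  [2, -1]

Apply the min-plus product entry-by-entry:
  C[0][0] = min over k of (A[0][0] + B[0][0] = -4 + 3 = -1, A[0][1] + B[1][0] = -2 + 0 = -2) = -2 (attained at k = 1)
  C[0][1] = min over k of (A[0][0] + B[0][1] = -4 + 6 = 2, A[0][1] + B[1][1] = -2 + -3 = -5) = -5 (attained at k = 1)
  C[1][0] = min over k of (A[1][0] + B[0][0] = 0 + 3 = 3, A[1][1] + B[1][0] = 2 + 0 = 2) = 2 (attained at k = 1)
  C[1][1] = min over k of (A[1][0] + B[0][1] = 0 + 6 = 6, A[1][1] + B[1][1] = 2 + -3 = -1) = -1 (attained at k = 1)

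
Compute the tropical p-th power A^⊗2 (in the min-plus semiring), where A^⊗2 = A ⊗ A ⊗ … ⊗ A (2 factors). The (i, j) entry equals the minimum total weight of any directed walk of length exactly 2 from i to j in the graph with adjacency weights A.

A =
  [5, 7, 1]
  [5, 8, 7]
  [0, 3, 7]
A^⊗2 =
  [1, 4, 6]
  [7, 10, 6]
  [5, 7, 1]

Each entry (A^⊗2)_ij equals the minimum over all length-2 walks i = v_0 → v_1 → … → v_2 = j of Σ_t A[v_t][v_{t+1}]. For example, for (i, j) = (0, 2) we minimise over 3 possible intermediate vertex sequences; the minimum is 6, attained along the walk 0 → 0 → 2.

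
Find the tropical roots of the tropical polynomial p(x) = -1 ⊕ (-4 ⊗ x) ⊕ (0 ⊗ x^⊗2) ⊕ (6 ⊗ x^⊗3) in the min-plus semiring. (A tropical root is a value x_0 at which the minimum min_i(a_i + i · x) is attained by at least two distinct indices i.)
Roots: {-6, -4, 3}

Each tropical root is a break point of the lower envelope of the lines y = a_i + i · x (there are 4 lines, with slopes 0, 1, ..., 3). Only the lines that attain the minimum somewhere contribute to roots; other lines are dominated. Here the surviving (envelope) indices are i = 3, i = 2, i = 1, i = 0.
Intersections between consecutive envelope lines give the roots: for adjacent envelope indices i < j the intersection is x = (a_i − a_j) / (j − i). Reading off the sorted break points: {-6, -4, 3}.
Verification: at each break x_0, at least two indices attain the minimum of min_i(a_i + i · x_0).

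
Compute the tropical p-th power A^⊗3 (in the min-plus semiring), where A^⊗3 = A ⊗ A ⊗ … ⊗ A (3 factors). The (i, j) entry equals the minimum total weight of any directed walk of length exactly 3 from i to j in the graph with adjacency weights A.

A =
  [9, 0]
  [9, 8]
A^⊗3 =
  [17, 9]
  [18, 17]

Each entry (A^⊗3)_ij equals the minimum over all length-3 walks i = v_0 → v_1 → … → v_3 = j of Σ_t A[v_t][v_{t+1}]. For example, for (i, j) = (0, 1) we minimise over 4 possible intermediate vertex sequences; the minimum is 9, attained along the walk 0 → 1 → 0 → 1.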